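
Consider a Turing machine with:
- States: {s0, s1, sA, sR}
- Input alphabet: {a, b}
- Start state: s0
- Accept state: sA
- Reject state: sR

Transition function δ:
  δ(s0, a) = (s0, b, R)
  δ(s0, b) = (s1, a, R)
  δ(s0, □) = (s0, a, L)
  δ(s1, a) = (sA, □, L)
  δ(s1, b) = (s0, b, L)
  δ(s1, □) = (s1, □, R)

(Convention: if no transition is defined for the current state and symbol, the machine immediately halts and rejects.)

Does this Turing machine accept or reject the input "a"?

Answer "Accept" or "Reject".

Execution trace:
Initial: [s0]a
Step 1: δ(s0, a) = (s0, b, R) → b[s0]□
Step 2: δ(s0, □) = (s0, a, L) → [s0]ba
Step 3: δ(s0, b) = (s1, a, R) → a[s1]a
Step 4: δ(s1, a) = (sA, □, L) → [sA]a□

The machine reaches the accept state sA and halts.

Answer: Accept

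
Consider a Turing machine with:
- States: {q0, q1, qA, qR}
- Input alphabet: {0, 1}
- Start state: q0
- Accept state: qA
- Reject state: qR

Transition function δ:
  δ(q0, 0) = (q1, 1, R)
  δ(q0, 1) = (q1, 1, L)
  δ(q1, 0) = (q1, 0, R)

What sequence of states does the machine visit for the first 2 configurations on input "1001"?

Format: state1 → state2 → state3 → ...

Execution trace:
Initial: [q0]1001
Step 1: δ(q0, 1) = (q1, 1, L) → [q1]□1001

No transition is defined for δ(q1, □). By convention the machine halts and rejects.

State sequence: q0 → q1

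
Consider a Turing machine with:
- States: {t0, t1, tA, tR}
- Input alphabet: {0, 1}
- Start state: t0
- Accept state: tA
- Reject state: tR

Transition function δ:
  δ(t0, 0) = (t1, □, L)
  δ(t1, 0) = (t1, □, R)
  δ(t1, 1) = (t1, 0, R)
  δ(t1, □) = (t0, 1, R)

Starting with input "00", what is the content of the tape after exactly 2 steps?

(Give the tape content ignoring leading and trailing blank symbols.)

Execution trace:
Initial: [t0]00
Step 1: δ(t0, 0) = (t1, □, L) → [t1]□□0
Step 2: δ(t1, □) = (t0, 1, R) → 1[t0]□0

No transition is defined for δ(t0, □). By convention the machine halts and rejects.

After 2 steps, the tape (ignoring leading/trailing blanks) is: 1□0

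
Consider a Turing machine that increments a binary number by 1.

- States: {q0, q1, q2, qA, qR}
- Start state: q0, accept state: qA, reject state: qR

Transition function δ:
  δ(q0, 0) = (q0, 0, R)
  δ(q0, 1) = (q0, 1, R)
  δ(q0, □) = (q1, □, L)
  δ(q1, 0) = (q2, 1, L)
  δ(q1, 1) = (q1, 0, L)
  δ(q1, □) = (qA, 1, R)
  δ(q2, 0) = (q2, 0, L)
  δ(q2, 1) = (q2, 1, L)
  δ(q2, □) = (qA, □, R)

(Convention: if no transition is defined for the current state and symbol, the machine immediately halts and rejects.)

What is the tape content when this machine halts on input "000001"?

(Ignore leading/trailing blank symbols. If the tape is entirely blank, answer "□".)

Execution trace:
Initial: [q0]000001
Step 1: δ(q0, 0) = (q0, 0, R) → 0[q0]00001
Step 2: δ(q0, 0) = (q0, 0, R) → 00[q0]0001
Step 3: δ(q0, 0) = (q0, 0, R) → 000[q0]001
Step 4: δ(q0, 0) = (q0, 0, R) → 0000[q0]01
Step 5: δ(q0, 0) = (q0, 0, R) → 00000[q0]1
Step 6: δ(q0, 1) = (q0, 1, R) → 000001[q0]□
Step 7: δ(q0, □) = (q1, □, L) → 00000[q1]1□
Step 8: δ(q1, 1) = (q1, 0, L) → 0000[q1]00□
Step 9: δ(q1, 0) = (q2, 1, L) → 000[q2]010□
Step 10: δ(q2, 0) = (q2, 0, L) → 00[q2]0010□
Step 11: δ(q2, 0) = (q2, 0, L) → 0[q2]00010□
Step 12: δ(q2, 0) = (q2, 0, L) → [q2]000010□
Step 13: δ(q2, 0) = (q2, 0, L) → [q2]□000010□
Step 14: δ(q2, □) = (qA, □, R) → □[qA]000010□

The machine reaches the accept state qA and halts.

Final tape (ignoring leading/trailing blanks): 000010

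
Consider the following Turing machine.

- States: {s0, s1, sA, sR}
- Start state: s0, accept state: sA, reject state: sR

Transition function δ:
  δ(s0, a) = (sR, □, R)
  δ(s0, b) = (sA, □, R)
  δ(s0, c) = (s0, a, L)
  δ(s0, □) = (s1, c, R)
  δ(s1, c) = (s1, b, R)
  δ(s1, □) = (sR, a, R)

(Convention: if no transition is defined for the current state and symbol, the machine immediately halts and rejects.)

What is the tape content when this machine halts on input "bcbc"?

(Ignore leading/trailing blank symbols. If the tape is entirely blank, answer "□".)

Execution trace:
Initial: [s0]bcbc
Step 1: δ(s0, b) = (sA, □, R) → □[sA]cbc

The machine reaches the accept state sA and halts.

Final tape (ignoring leading/trailing blanks): cbc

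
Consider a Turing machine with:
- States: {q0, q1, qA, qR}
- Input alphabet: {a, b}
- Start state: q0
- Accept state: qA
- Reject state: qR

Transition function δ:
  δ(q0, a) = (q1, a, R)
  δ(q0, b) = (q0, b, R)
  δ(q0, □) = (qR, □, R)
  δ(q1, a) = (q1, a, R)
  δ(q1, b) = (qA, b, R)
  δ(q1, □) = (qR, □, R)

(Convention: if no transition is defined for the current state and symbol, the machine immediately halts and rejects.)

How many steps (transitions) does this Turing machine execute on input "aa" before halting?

Execution trace:
Initial: [q0]aa
Step 1: δ(q0, a) = (q1, a, R) → a[q1]a
Step 2: δ(q1, a) = (q1, a, R) → aa[q1]□
Step 3: δ(q1, □) = (qR, □, R) → aa□[qR]□

The machine reaches the reject state qR and halts.

The machine executed 3 steps before halting.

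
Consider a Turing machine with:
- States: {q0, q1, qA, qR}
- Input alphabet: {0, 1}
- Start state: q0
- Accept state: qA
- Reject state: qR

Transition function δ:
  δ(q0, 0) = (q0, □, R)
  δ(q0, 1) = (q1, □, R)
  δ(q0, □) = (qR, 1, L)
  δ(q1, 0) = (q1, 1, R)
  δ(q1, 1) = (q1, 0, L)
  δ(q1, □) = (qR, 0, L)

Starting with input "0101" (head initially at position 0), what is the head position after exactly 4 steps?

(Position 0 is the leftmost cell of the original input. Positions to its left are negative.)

Execution trace (head position shown):
Step 0: [q0]0101  (head at position 0)
Step 1: move right → □[q0]101  (head at position 1)
Step 2: move right → □□[q1]01  (head at position 2)
Step 3: move right → □□1[q1]1  (head at position 3)
Step 4: move left → □□[q1]10  (head at position 2)

After 4 steps, the head is at position 2.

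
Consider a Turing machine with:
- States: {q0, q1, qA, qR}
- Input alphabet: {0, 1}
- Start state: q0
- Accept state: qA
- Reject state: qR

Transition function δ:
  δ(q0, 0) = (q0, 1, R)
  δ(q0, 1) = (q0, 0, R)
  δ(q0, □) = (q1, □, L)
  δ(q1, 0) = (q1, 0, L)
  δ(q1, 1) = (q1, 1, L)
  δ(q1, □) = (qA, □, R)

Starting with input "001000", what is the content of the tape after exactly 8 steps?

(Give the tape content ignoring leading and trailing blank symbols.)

Execution trace:
Initial: [q0]001000
Step 1: δ(q0, 0) = (q0, 1, R) → 1[q0]01000
Step 2: δ(q0, 0) = (q0, 1, R) → 11[q0]1000
Step 3: δ(q0, 1) = (q0, 0, R) → 110[q0]000
Step 4: δ(q0, 0) = (q0, 1, R) → 1101[q0]00
Step 5: δ(q0, 0) = (q0, 1, R) → 11011[q0]0
Step 6: δ(q0, 0) = (q0, 1, R) → 110111[q0]□
Step 7: δ(q0, □) = (q1, □, L) → 11011[q1]1□
Step 8: δ(q1, 1) = (q1, 1, L) → 1101[q1]11□

After 8 steps, the tape (ignoring leading/trailing blanks) is: 110111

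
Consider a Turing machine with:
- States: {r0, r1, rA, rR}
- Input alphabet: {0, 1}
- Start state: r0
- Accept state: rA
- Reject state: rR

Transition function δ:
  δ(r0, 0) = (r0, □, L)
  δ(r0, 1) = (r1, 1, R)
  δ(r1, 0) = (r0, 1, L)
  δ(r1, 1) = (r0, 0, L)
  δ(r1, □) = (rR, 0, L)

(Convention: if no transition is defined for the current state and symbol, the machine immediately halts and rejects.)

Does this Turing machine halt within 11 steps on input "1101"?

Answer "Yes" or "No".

Execution trace:
Initial: [r0]1101
Step 1: δ(r0, 1) = (r1, 1, R) → 1[r1]101
Step 2: δ(r1, 1) = (r0, 0, L) → [r0]1001
Step 3: δ(r0, 1) = (r1, 1, R) → 1[r1]001
Step 4: δ(r1, 0) = (r0, 1, L) → [r0]1101
Step 5: δ(r0, 1) = (r1, 1, R) → 1[r1]101
Step 6: δ(r1, 1) = (r0, 0, L) → [r0]1001
Step 7: δ(r0, 1) = (r1, 1, R) → 1[r1]001
Step 8: δ(r1, 0) = (r0, 1, L) → [r0]1101
Step 9: δ(r0, 1) = (r1, 1, R) → 1[r1]101
Step 10: δ(r1, 1) = (r0, 0, L) → [r0]1001
Step 11: δ(r0, 1) = (r1, 1, R) → 1[r1]001

The machine has not reached a halting state after 11 steps.
The machine did not halt within the 11-step bound.

Answer: No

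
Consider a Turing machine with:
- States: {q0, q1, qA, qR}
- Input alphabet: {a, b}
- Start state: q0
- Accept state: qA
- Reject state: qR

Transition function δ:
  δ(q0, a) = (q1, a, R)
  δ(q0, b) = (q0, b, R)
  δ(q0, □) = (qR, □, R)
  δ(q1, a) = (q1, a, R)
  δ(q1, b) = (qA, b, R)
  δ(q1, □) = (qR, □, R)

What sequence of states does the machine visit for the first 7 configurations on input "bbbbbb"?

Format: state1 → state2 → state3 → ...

Execution trace:
Initial: [q0]bbbbbb
Step 1: δ(q0, b) = (q0, b, R) → b[q0]bbbbb
Step 2: δ(q0, b) = (q0, b, R) → bb[q0]bbbb
Step 3: δ(q0, b) = (q0, b, R) → bbb[q0]bbb
Step 4: δ(q0, b) = (q0, b, R) → bbbb[q0]bb
Step 5: δ(q0, b) = (q0, b, R) → bbbbb[q0]b
Step 6: δ(q0, b) = (q0, b, R) → bbbbbb[q0]□

State sequence: q0 → q0 → q0 → q0 → q0 → q0 → q0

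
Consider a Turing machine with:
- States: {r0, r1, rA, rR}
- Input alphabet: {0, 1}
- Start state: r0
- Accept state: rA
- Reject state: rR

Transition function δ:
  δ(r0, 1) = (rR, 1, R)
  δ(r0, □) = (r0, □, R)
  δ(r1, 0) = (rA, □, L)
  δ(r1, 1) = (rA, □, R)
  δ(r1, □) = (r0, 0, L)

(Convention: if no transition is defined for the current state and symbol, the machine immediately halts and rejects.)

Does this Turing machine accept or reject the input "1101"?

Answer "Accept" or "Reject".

Execution trace:
Initial: [r0]1101
Step 1: δ(r0, 1) = (rR, 1, R) → 1[rR]101

The machine reaches the reject state rR and halts.

Answer: Reject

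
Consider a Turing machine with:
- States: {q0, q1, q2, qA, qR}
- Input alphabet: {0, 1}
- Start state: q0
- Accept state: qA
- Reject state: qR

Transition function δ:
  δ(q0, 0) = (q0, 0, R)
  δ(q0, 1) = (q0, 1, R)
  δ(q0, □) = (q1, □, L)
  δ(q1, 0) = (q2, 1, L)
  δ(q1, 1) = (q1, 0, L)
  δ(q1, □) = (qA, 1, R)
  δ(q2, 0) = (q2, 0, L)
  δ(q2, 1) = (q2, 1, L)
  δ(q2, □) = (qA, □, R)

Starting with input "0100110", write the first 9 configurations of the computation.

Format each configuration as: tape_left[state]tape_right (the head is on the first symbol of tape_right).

Transitions applied:
Step 1: δ(q0, 0) = (q0, 0, R)
Step 2: δ(q0, 1) = (q0, 1, R)
Step 3: δ(q0, 0) = (q0, 0, R)
Step 4: δ(q0, 0) = (q0, 0, R)
Step 5: δ(q0, 1) = (q0, 1, R)
Step 6: δ(q0, 1) = (q0, 1, R)
Step 7: δ(q0, 0) = (q0, 0, R)
Step 8: δ(q0, □) = (q1, □, L)

The first 9 configurations are:
[q0]0100110 ⊢ 0[q0]100110 ⊢ 01[q0]00110 ⊢ 010[q0]0110 ⊢ 0100[q0]110 ⊢ 01001[q0]10 ⊢ 010011[q0]0 ⊢ 0100110[q0]□ ⊢ 010011[q1]0□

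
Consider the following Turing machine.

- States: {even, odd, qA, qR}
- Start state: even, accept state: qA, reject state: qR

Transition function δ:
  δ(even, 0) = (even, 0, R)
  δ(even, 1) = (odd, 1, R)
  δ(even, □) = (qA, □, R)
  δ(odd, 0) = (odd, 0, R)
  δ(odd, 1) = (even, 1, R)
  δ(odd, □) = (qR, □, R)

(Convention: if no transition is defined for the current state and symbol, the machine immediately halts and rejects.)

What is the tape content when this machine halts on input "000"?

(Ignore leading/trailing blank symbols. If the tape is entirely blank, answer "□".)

Execution trace:
Initial: [even]000
Step 1: δ(even, 0) = (even, 0, R) → 0[even]00
Step 2: δ(even, 0) = (even, 0, R) → 00[even]0
Step 3: δ(even, 0) = (even, 0, R) → 000[even]□
Step 4: δ(even, □) = (qA, □, R) → 000□[qA]□

The machine reaches the accept state qA and halts.

Final tape (ignoring leading/trailing blanks): 000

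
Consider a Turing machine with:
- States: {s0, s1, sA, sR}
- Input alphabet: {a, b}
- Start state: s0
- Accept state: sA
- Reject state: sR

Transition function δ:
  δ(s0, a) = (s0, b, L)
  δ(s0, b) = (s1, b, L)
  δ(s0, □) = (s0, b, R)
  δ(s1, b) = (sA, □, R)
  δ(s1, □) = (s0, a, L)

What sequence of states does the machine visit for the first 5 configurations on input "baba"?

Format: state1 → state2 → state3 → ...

Execution trace:
Initial: [s0]baba
Step 1: δ(s0, b) = (s1, b, L) → [s1]□baba
Step 2: δ(s1, □) = (s0, a, L) → [s0]□ababa
Step 3: δ(s0, □) = (s0, b, R) → b[s0]ababa
Step 4: δ(s0, a) = (s0, b, L) → [s0]bbbaba

State sequence: s0 → s1 → s0 → s0 → s0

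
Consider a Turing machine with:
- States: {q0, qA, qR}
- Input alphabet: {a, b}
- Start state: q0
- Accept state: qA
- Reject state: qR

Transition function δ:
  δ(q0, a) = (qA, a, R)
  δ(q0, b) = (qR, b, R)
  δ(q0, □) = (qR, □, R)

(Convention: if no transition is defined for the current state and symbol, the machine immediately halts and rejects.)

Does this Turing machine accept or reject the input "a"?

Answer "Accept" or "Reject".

Execution trace:
Initial: [q0]a
Step 1: δ(q0, a) = (qA, a, R) → a[qA]□

The machine reaches the accept state qA and halts.

Answer: Accept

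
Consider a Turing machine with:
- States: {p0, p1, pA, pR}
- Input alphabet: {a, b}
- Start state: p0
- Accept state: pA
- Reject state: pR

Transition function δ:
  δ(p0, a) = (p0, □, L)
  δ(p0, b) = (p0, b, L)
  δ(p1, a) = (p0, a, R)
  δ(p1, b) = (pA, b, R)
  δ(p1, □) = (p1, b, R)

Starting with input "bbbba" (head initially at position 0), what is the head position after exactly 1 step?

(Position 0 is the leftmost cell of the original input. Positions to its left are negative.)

Execution trace (head position shown):
Step 0: [p0]bbbba  (head at position 0)
Step 1: move left → [p0]□bbbba  (head at position -1)

After 1 step, the head is at position -1.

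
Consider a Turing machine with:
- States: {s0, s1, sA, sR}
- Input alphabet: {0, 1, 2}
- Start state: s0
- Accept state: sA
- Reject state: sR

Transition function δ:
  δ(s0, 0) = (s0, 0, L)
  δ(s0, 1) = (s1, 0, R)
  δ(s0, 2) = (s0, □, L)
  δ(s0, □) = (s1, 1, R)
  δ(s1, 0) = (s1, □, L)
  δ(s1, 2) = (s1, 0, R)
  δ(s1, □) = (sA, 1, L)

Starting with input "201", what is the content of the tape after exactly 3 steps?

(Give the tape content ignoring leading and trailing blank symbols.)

Execution trace:
Initial: [s0]201
Step 1: δ(s0, 2) = (s0, □, L) → [s0]□□01
Step 2: δ(s0, □) = (s1, 1, R) → 1[s1]□01
Step 3: δ(s1, □) = (sA, 1, L) → [sA]1101

The machine reaches the accept state sA and halts.

After 3 steps, the tape (ignoring leading/trailing blanks) is: 1101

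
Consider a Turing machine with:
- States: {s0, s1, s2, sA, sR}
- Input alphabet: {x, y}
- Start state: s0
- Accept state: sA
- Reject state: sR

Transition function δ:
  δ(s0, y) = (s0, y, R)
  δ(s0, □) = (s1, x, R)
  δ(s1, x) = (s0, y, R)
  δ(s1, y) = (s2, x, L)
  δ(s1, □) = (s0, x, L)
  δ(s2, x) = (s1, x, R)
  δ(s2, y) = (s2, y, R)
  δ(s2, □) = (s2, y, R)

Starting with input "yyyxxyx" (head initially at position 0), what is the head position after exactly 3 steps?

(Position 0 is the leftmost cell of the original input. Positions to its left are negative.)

Execution trace (head position shown):
Step 0: [s0]yyyxxyx  (head at position 0)
Step 1: move right → y[s0]yyxxyx  (head at position 1)
Step 2: move right → yy[s0]yxxyx  (head at position 2)
Step 3: move right → yyy[s0]xxyx  (head at position 3)

After 3 steps, the head is at position 3.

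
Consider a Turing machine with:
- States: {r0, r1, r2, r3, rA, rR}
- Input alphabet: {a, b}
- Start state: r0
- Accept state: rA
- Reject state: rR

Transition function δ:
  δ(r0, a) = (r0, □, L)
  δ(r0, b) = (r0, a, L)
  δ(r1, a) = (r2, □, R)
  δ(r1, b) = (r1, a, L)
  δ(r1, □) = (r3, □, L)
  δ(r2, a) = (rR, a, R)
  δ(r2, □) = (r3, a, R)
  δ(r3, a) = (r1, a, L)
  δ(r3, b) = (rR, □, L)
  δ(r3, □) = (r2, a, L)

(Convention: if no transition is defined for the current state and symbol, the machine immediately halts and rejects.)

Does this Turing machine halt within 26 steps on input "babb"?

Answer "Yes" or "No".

Execution trace:
Initial: [r0]babb
Step 1: δ(r0, b) = (r0, a, L) → [r0]□aabb

No transition is defined for δ(r0, □). By convention the machine halts and rejects.
The machine halted after 1 step (within the 26-step bound).

Answer: Yes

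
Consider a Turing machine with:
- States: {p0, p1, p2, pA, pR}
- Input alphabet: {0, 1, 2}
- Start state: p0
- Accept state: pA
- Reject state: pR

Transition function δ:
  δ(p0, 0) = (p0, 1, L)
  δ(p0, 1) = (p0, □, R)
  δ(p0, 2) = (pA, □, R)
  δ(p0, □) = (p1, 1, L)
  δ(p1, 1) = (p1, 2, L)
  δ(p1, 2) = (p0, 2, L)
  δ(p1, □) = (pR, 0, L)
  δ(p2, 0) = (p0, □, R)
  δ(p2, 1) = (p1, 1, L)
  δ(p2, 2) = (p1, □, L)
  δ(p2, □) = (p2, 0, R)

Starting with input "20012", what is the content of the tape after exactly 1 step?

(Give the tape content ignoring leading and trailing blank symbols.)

Execution trace:
Initial: [p0]20012
Step 1: δ(p0, 2) = (pA, □, R) → □[pA]0012

The machine reaches the accept state pA and halts.

After 1 step, the tape (ignoring leading/trailing blanks) is: 0012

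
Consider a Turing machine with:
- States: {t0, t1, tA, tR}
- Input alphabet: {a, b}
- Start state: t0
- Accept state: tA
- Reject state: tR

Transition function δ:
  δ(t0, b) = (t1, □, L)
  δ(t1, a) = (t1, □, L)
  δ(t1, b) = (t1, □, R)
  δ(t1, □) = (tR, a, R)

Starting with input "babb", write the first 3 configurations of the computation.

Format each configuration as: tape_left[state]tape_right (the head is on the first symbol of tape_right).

Transitions applied:
Step 1: δ(t0, b) = (t1, □, L)
Step 2: δ(t1, □) = (tR, a, R)

The first 3 configurations are:
[t0]babb ⊢ [t1]□□abb ⊢ a[tR]□abb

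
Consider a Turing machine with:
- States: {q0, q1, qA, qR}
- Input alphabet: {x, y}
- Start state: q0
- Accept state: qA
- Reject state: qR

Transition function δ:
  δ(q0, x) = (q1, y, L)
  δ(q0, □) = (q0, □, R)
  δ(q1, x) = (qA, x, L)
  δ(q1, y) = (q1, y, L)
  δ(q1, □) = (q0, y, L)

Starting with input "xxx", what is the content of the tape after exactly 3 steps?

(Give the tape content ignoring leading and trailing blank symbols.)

Execution trace:
Initial: [q0]xxx
Step 1: δ(q0, x) = (q1, y, L) → [q1]□yxx
Step 2: δ(q1, □) = (q0, y, L) → [q0]□yyxx
Step 3: δ(q0, □) = (q0, □, R) → □[q0]yyxx

No transition is defined for δ(q0, y). By convention the machine halts and rejects.

After 3 steps, the tape (ignoring leading/trailing blanks) is: yyxx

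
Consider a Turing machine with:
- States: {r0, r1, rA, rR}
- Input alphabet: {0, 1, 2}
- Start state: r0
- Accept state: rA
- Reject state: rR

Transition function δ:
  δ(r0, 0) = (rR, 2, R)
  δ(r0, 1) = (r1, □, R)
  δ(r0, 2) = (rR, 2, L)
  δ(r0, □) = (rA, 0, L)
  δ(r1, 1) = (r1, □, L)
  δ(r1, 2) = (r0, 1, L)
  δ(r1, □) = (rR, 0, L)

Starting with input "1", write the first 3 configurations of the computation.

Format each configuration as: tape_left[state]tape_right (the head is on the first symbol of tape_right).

Transitions applied:
Step 1: δ(r0, 1) = (r1, □, R)
Step 2: δ(r1, □) = (rR, 0, L)

The first 3 configurations are:
[r0]1 ⊢ □[r1]□ ⊢ [rR]□0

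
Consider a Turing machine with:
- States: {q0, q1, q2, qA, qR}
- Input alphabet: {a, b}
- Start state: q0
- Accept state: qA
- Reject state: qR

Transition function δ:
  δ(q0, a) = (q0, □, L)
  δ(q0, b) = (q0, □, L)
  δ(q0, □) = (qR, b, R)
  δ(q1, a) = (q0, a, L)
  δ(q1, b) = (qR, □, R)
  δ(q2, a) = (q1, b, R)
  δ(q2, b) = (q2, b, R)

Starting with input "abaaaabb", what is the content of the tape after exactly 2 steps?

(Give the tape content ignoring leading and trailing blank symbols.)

Execution trace:
Initial: [q0]abaaaabb
Step 1: δ(q0, a) = (q0, □, L) → [q0]□□baaaabb
Step 2: δ(q0, □) = (qR, b, R) → b[qR]□baaaabb

The machine reaches the reject state qR and halts.

After 2 steps, the tape (ignoring leading/trailing blanks) is: b□baaaabb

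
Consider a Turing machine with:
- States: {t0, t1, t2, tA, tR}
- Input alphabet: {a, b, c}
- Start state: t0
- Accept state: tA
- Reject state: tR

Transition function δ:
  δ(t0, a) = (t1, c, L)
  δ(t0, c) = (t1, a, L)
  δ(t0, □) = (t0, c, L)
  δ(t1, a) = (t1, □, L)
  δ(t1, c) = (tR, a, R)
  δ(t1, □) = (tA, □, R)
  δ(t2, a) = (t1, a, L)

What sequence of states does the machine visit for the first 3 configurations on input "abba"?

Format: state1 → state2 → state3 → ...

Execution trace:
Initial: [t0]abba
Step 1: δ(t0, a) = (t1, c, L) → [t1]□cbba
Step 2: δ(t1, □) = (tA, □, R) → □[tA]cbba

The machine reaches the accept state tA and halts.

State sequence: t0 → t1 → tA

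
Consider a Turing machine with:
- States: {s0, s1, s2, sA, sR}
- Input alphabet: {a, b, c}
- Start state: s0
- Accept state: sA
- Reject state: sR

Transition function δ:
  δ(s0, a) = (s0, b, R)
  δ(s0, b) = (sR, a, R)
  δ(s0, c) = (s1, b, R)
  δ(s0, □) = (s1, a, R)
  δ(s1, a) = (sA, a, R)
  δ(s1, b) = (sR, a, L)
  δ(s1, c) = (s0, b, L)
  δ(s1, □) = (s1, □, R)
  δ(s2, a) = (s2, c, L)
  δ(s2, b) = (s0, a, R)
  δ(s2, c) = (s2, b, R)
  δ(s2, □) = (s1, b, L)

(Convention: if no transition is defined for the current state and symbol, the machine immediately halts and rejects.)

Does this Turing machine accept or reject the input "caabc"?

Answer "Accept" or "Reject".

Execution trace:
Initial: [s0]caabc
Step 1: δ(s0, c) = (s1, b, R) → b[s1]aabc
Step 2: δ(s1, a) = (sA, a, R) → ba[sA]abc

The machine reaches the accept state sA and halts.

Answer: Accept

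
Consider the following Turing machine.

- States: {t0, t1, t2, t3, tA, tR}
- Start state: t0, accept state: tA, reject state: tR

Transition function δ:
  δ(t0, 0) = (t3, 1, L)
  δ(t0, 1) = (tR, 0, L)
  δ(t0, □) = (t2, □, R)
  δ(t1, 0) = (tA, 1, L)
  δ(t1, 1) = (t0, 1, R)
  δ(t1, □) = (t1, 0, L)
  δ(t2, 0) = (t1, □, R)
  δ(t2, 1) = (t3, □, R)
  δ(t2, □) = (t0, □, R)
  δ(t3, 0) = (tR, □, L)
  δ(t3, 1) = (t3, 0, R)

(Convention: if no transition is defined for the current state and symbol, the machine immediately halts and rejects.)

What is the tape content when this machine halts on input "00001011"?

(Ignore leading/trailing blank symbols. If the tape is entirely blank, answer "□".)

Execution trace:
Initial: [t0]00001011
Step 1: δ(t0, 0) = (t3, 1, L) → [t3]□10001011

No transition is defined for δ(t3, □). By convention the machine halts and rejects.

Final tape (ignoring leading/trailing blanks): 10001011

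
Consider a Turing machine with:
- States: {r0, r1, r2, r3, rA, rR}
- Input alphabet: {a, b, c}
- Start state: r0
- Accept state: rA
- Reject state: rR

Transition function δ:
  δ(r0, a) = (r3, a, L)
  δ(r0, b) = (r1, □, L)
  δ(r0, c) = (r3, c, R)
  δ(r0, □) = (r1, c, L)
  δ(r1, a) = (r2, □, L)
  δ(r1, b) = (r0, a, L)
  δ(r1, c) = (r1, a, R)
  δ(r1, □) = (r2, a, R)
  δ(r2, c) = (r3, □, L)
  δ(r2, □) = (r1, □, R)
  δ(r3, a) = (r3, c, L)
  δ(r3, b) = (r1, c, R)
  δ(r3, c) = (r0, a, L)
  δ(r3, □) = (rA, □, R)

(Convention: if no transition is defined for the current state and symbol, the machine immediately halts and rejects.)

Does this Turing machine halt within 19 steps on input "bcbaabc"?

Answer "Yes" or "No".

Execution trace:
Initial: [r0]bcbaabc
Step 1: δ(r0, b) = (r1, □, L) → [r1]□□cbaabc
Step 2: δ(r1, □) = (r2, a, R) → a[r2]□cbaabc
Step 3: δ(r2, □) = (r1, □, R) → a□[r1]cbaabc
Step 4: δ(r1, c) = (r1, a, R) → a□a[r1]baabc
Step 5: δ(r1, b) = (r0, a, L) → a□[r0]aaaabc
Step 6: δ(r0, a) = (r3, a, L) → a[r3]□aaaabc
Step 7: δ(r3, □) = (rA, □, R) → a□[rA]aaaabc

The machine reaches the accept state rA and halts.
The machine halted after 7 steps (within the 19-step bound).

Answer: Yes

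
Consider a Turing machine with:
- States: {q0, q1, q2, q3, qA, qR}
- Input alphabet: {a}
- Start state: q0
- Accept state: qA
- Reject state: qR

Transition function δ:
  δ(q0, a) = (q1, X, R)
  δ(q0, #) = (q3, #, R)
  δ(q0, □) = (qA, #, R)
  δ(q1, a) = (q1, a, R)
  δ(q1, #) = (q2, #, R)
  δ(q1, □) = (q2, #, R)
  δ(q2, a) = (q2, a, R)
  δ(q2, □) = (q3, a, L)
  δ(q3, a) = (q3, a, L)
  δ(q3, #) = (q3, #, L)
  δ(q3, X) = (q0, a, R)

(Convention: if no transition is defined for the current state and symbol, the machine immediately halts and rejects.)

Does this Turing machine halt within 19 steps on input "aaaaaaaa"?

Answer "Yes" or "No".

Execution trace:
Initial: [q0]aaaaaaaa
Step 1: δ(q0, a) = (q1, X, R) → X[q1]aaaaaaa
Step 2: δ(q1, a) = (q1, a, R) → Xa[q1]aaaaaa
Step 3: δ(q1, a) = (q1, a, R) → Xaa[q1]aaaaa
Step 4: δ(q1, a) = (q1, a, R) → Xaaa[q1]aaaa
Step 5: δ(q1, a) = (q1, a, R) → Xaaaa[q1]aaa
Step 6: δ(q1, a) = (q1, a, R) → Xaaaaa[q1]aa
Step 7: δ(q1, a) = (q1, a, R) → Xaaaaaa[q1]a
Step 8: δ(q1, a) = (q1, a, R) → Xaaaaaaa[q1]□
Step 9: δ(q1, □) = (q2, #, R) → Xaaaaaaa#[q2]□
Step 10: δ(q2, □) = (q3, a, L) → Xaaaaaaa[q3]#a
Step 11: δ(q3, #) = (q3, #, L) → Xaaaaaa[q3]a#a
Step 12: δ(q3, a) = (q3, a, L) → Xaaaaa[q3]aa#a
Step 13: δ(q3, a) = (q3, a, L) → Xaaaa[q3]aaa#a
Step 14: δ(q3, a) = (q3, a, L) → Xaaa[q3]aaaa#a
Step 15: δ(q3, a) = (q3, a, L) → Xaa[q3]aaaaa#a
Step 16: δ(q3, a) = (q3, a, L) → Xa[q3]aaaaaa#a
Step 17: δ(q3, a) = (q3, a, L) → X[q3]aaaaaaa#a
Step 18: δ(q3, a) = (q3, a, L) → [q3]Xaaaaaaa#a
Step 19: δ(q3, X) = (q0, a, R) → a[q0]aaaaaaa#a

The machine has not reached a halting state after 19 steps.
The machine did not halt within the 19-step bound.

Answer: No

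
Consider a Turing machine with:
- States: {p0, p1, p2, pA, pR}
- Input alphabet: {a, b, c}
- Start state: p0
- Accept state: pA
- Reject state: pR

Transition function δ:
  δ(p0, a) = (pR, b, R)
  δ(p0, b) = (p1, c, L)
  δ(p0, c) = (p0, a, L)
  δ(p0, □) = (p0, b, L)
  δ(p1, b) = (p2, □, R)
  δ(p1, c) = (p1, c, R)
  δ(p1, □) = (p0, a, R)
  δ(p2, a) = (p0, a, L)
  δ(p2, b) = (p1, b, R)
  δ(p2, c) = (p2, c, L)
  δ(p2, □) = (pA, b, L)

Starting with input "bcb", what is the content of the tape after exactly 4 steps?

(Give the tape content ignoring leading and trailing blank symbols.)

Execution trace:
Initial: [p0]bcb
Step 1: δ(p0, b) = (p1, c, L) → [p1]□ccb
Step 2: δ(p1, □) = (p0, a, R) → a[p0]ccb
Step 3: δ(p0, c) = (p0, a, L) → [p0]aacb
Step 4: δ(p0, a) = (pR, b, R) → b[pR]acb

The machine reaches the reject state pR and halts.

After 4 steps, the tape (ignoring leading/trailing blanks) is: bacb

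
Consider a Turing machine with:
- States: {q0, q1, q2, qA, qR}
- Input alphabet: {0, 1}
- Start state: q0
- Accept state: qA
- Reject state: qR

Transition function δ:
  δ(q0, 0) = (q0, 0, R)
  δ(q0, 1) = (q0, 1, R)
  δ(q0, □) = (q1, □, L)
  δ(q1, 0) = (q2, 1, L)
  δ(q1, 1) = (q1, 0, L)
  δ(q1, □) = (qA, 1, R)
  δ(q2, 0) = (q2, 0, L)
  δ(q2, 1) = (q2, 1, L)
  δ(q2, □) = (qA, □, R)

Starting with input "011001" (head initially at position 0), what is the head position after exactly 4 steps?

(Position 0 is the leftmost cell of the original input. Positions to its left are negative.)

Execution trace (head position shown):
Step 0: [q0]011001  (head at position 0)
Step 1: move right → 0[q0]11001  (head at position 1)
Step 2: move right → 01[q0]1001  (head at position 2)
Step 3: move right → 011[q0]001  (head at position 3)
Step 4: move right → 0110[q0]01  (head at position 4)

After 4 steps, the head is at position 4.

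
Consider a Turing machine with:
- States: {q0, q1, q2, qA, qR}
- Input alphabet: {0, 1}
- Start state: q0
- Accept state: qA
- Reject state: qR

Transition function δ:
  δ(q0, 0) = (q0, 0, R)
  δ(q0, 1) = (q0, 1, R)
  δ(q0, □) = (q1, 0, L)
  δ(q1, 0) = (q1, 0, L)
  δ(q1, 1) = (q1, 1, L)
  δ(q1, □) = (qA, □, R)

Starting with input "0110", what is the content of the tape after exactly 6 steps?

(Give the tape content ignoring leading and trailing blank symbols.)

Execution trace:
Initial: [q0]0110
Step 1: δ(q0, 0) = (q0, 0, R) → 0[q0]110
Step 2: δ(q0, 1) = (q0, 1, R) → 01[q0]10
Step 3: δ(q0, 1) = (q0, 1, R) → 011[q0]0
Step 4: δ(q0, 0) = (q0, 0, R) → 0110[q0]□
Step 5: δ(q0, □) = (q1, 0, L) → 011[q1]00
Step 6: δ(q1, 0) = (q1, 0, L) → 01[q1]100

After 6 steps, the tape (ignoring leading/trailing blanks) is: 01100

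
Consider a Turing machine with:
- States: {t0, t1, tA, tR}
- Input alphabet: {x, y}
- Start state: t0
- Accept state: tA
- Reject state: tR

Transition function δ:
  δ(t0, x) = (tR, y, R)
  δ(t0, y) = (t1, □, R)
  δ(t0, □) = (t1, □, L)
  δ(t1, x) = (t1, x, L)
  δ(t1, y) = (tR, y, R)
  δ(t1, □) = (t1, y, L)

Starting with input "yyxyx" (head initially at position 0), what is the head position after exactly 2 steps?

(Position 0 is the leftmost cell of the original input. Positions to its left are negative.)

Execution trace (head position shown):
Step 0: [t0]yyxyx  (head at position 0)
Step 1: move right → □[t1]yxyx  (head at position 1)
Step 2: move right → □y[tR]xyx  (head at position 2)

After 2 steps, the head is at position 2.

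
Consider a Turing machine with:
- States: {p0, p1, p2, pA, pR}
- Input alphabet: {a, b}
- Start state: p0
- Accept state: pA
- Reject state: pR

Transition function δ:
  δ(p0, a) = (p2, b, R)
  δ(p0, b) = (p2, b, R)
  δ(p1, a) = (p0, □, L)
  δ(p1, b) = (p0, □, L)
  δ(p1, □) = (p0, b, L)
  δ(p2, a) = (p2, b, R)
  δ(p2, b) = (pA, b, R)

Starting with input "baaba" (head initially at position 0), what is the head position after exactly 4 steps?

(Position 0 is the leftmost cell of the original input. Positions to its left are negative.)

Execution trace (head position shown):
Step 0: [p0]baaba  (head at position 0)
Step 1: move right → b[p2]aaba  (head at position 1)
Step 2: move right → bb[p2]aba  (head at position 2)
Step 3: move right → bbb[p2]ba  (head at position 3)
Step 4: move right → bbbb[pA]a  (head at position 4)

After 4 steps, the head is at position 4.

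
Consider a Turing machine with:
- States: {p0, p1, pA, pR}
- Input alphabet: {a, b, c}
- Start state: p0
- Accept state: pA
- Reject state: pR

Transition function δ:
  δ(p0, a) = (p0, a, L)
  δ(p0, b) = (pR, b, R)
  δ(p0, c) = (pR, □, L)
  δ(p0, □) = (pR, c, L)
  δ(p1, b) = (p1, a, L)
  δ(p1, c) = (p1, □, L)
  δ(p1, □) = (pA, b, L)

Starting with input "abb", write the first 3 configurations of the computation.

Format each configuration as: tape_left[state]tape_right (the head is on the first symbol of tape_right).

Transitions applied:
Step 1: δ(p0, a) = (p0, a, L)
Step 2: δ(p0, □) = (pR, c, L)

The first 3 configurations are:
[p0]abb ⊢ [p0]□abb ⊢ [pR]□cabb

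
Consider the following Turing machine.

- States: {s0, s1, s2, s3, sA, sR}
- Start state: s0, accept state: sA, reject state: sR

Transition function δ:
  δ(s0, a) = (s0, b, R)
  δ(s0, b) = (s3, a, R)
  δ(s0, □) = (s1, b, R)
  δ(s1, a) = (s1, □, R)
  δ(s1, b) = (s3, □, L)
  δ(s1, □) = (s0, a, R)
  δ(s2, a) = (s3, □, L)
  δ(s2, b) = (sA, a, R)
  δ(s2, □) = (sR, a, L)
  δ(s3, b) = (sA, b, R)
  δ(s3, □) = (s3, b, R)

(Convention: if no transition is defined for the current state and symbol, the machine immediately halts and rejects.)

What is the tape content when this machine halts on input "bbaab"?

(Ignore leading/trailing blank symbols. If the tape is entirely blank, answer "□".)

Execution trace:
Initial: [s0]bbaab
Step 1: δ(s0, b) = (s3, a, R) → a[s3]baab
Step 2: δ(s3, b) = (sA, b, R) → ab[sA]aab

The machine reaches the accept state sA and halts.

Final tape (ignoring leading/trailing blanks): abaab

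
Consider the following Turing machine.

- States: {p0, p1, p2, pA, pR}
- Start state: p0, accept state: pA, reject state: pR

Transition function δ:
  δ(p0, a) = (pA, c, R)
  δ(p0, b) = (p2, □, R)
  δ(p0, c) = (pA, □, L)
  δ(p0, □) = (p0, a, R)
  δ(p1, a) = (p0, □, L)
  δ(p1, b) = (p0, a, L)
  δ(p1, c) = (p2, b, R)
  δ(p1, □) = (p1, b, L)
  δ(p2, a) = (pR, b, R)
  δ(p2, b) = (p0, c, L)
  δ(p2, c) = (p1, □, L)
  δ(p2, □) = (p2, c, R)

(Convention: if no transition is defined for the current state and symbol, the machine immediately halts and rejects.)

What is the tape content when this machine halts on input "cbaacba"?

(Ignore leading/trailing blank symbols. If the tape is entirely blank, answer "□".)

Execution trace:
Initial: [p0]cbaacba
Step 1: δ(p0, c) = (pA, □, L) → [pA]□□baacba

The machine reaches the accept state pA and halts.

Final tape (ignoring leading/trailing blanks): baacba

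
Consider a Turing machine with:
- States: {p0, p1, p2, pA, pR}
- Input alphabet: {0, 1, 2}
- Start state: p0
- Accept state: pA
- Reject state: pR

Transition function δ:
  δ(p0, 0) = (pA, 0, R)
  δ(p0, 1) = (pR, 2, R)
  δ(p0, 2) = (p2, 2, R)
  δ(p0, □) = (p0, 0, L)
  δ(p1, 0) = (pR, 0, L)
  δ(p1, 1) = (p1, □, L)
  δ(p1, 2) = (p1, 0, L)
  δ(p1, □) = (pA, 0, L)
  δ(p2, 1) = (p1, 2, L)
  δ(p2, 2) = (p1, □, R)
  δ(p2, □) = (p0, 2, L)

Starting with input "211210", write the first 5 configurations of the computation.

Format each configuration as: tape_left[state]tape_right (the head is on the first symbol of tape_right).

Transitions applied:
Step 1: δ(p0, 2) = (p2, 2, R)
Step 2: δ(p2, 1) = (p1, 2, L)
Step 3: δ(p1, 2) = (p1, 0, L)
Step 4: δ(p1, □) = (pA, 0, L)

The first 5 configurations are:
[p0]211210 ⊢ 2[p2]11210 ⊢ [p1]221210 ⊢ [p1]□021210 ⊢ [pA]□0021210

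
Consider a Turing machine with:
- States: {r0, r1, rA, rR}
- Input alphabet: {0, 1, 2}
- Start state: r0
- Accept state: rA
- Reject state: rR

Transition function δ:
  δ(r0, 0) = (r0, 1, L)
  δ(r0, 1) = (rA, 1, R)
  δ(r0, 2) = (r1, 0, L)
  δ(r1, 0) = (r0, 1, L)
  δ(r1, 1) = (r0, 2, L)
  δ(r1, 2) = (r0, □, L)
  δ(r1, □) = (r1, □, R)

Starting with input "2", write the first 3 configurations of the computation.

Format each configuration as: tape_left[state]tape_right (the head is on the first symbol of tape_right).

Transitions applied:
Step 1: δ(r0, 2) = (r1, 0, L)
Step 2: δ(r1, □) = (r1, □, R)

The first 3 configurations are:
[r0]2 ⊢ [r1]□0 ⊢ □[r1]0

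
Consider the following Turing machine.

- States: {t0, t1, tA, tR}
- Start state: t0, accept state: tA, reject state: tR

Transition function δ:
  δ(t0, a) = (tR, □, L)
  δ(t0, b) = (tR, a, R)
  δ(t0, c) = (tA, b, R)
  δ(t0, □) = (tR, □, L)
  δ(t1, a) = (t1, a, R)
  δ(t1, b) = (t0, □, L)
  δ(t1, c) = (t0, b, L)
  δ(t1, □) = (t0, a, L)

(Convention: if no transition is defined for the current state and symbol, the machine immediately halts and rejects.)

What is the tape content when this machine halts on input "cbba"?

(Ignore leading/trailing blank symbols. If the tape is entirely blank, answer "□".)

Execution trace:
Initial: [t0]cbba
Step 1: δ(t0, c) = (tA, b, R) → b[tA]bba

The machine reaches the accept state tA and halts.

Final tape (ignoring leading/trailing blanks): bbba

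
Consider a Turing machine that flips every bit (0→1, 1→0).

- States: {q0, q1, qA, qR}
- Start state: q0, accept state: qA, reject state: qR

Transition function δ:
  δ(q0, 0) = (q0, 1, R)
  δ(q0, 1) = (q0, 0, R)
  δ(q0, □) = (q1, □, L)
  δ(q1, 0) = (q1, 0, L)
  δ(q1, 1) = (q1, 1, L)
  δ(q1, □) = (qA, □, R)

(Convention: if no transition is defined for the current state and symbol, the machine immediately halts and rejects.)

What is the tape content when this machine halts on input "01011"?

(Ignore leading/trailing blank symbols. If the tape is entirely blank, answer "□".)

Execution trace:
Initial: [q0]01011
Step 1: δ(q0, 0) = (q0, 1, R) → 1[q0]1011
Step 2: δ(q0, 1) = (q0, 0, R) → 10[q0]011
Step 3: δ(q0, 0) = (q0, 1, R) → 101[q0]11
Step 4: δ(q0, 1) = (q0, 0, R) → 1010[q0]1
Step 5: δ(q0, 1) = (q0, 0, R) → 10100[q0]□
Step 6: δ(q0, □) = (q1, □, L) → 1010[q1]0□
Step 7: δ(q1, 0) = (q1, 0, L) → 101[q1]00□
Step 8: δ(q1, 0) = (q1, 0, L) → 10[q1]100□
Step 9: δ(q1, 1) = (q1, 1, L) → 1[q1]0100□
Step 10: δ(q1, 0) = (q1, 0, L) → [q1]10100□
Step 11: δ(q1, 1) = (q1, 1, L) → [q1]□10100□
Step 12: δ(q1, □) = (qA, □, R) → □[qA]10100□

The machine reaches the accept state qA and halts.

Final tape (ignoring leading/trailing blanks): 10100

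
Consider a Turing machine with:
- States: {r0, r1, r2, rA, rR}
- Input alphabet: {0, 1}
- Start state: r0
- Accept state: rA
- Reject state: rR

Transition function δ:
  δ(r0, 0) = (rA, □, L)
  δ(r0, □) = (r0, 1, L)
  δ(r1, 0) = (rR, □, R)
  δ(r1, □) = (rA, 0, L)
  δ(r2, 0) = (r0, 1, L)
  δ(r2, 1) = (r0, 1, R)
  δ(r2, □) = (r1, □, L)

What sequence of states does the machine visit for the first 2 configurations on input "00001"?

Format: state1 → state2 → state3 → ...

Execution trace:
Initial: [r0]00001
Step 1: δ(r0, 0) = (rA, □, L) → [rA]□□0001

The machine reaches the accept state rA and halts.

State sequence: r0 → rA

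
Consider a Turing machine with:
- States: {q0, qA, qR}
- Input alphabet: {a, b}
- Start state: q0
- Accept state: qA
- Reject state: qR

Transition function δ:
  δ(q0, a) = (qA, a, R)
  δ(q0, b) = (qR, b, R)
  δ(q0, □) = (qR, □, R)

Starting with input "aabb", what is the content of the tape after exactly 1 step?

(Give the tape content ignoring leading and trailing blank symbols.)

Execution trace:
Initial: [q0]aabb
Step 1: δ(q0, a) = (qA, a, R) → a[qA]abb

The machine reaches the accept state qA and halts.

After 1 step, the tape (ignoring leading/trailing blanks) is: aabb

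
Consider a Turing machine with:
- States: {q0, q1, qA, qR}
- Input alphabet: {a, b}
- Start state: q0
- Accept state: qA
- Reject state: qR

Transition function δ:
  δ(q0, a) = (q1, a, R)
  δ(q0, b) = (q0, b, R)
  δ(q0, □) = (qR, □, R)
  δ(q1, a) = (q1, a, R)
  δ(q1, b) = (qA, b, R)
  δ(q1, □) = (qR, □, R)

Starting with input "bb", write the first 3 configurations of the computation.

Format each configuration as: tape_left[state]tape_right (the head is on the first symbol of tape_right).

Transitions applied:
Step 1: δ(q0, b) = (q0, b, R)
Step 2: δ(q0, b) = (q0, b, R)

The first 3 configurations are:
[q0]bb ⊢ b[q0]b ⊢ bb[q0]□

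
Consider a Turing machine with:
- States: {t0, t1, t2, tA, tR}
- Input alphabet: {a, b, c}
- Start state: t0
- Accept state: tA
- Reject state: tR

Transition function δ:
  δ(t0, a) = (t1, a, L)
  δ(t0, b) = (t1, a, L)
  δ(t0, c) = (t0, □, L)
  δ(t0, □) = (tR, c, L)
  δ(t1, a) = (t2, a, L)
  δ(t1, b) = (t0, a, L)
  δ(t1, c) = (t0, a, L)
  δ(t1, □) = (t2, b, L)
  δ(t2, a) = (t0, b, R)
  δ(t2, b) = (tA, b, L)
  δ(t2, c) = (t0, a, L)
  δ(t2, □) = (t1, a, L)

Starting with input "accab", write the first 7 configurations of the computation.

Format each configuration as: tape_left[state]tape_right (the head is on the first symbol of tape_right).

Transitions applied:
Step 1: δ(t0, a) = (t1, a, L)
Step 2: δ(t1, □) = (t2, b, L)
Step 3: δ(t2, □) = (t1, a, L)
Step 4: δ(t1, □) = (t2, b, L)
Step 5: δ(t2, □) = (t1, a, L)
Step 6: δ(t1, □) = (t2, b, L)

The first 7 configurations are:
[t0]accab ⊢ [t1]□accab ⊢ [t2]□baccab ⊢ [t1]□abaccab ⊢ [t2]□babaccab ⊢ [t1]□ababaccab ⊢ [t2]□bababaccab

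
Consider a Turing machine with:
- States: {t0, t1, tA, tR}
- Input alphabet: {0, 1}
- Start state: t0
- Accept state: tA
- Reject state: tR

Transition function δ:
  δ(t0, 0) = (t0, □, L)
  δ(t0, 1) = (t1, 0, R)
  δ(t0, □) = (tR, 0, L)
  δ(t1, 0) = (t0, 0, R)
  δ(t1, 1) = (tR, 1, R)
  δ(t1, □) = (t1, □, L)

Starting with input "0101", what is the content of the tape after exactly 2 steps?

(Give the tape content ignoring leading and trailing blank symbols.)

Execution trace:
Initial: [t0]0101
Step 1: δ(t0, 0) = (t0, □, L) → [t0]□□101
Step 2: δ(t0, □) = (tR, 0, L) → [tR]□0□101

The machine reaches the reject state tR and halts.

After 2 steps, the tape (ignoring leading/trailing blanks) is: 0□101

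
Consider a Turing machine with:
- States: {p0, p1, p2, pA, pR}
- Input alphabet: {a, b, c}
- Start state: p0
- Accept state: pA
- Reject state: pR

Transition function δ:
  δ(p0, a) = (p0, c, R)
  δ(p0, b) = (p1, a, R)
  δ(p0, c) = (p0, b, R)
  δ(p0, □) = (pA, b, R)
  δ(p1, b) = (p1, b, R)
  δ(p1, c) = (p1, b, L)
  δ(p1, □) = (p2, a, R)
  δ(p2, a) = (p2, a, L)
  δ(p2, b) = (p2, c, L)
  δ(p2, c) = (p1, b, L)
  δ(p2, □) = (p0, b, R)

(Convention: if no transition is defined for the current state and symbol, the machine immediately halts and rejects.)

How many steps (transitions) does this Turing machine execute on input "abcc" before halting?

Execution trace:
Initial: [p0]abcc
Step 1: δ(p0, a) = (p0, c, R) → c[p0]bcc
Step 2: δ(p0, b) = (p1, a, R) → ca[p1]cc
Step 3: δ(p1, c) = (p1, b, L) → c[p1]abc

No transition is defined for δ(p1, a). By convention the machine halts and rejects.

The machine executed 3 steps before halting.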